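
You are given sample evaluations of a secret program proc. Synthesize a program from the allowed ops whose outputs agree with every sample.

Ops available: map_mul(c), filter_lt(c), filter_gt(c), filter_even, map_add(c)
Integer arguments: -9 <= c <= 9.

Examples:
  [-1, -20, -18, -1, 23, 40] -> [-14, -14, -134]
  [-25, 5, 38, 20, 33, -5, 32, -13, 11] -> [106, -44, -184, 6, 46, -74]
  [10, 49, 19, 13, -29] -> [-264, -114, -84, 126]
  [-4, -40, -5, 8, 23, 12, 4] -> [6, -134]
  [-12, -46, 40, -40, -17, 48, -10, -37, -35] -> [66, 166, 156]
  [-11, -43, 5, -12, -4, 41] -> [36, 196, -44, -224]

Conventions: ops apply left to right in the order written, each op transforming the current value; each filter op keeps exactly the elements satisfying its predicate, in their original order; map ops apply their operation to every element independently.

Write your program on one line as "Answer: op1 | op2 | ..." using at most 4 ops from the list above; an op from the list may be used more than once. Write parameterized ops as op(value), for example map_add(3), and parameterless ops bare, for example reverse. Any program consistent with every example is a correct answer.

map_add(3) | filter_even | map_mul(-5) | map_add(-4)

Check, running the answer program on each example:
  [-1, -20, -18, -1, 23, 40] -> [2, -17, -15, 2, 26, 43] -> [2, 2, 26] -> [-10, -10, -130] -> [-14, -14, -134]
  [-25, 5, 38, 20, 33, -5, 32, -13, 11] -> [-22, 8, 41, 23, 36, -2, 35, -10, 14] -> [-22, 8, 36, -2, -10, 14] -> [110, -40, -180, 10, 50, -70] -> [106, -44, -184, 6, 46, -74]
  [10, 49, 19, 13, -29] -> [13, 52, 22, 16, -26] -> [52, 22, 16, -26] -> [-260, -110, -80, 130] -> [-264, -114, -84, 126]
  [-4, -40, -5, 8, 23, 12, 4] -> [-1, -37, -2, 11, 26, 15, 7] -> [-2, 26] -> [10, -130] -> [6, -134]
  [-12, -46, 40, -40, -17, 48, -10, -37, -35] -> [-9, -43, 43, -37, -14, 51, -7, -34, -32] -> [-14, -34, -32] -> [70, 170, 160] -> [66, 166, 156]
  [-11, -43, 5, -12, -4, 41] -> [-8, -40, 8, -9, -1, 44] -> [-8, -40, 8, 44] -> [40, 200, -40, -220] -> [36, 196, -44, -224]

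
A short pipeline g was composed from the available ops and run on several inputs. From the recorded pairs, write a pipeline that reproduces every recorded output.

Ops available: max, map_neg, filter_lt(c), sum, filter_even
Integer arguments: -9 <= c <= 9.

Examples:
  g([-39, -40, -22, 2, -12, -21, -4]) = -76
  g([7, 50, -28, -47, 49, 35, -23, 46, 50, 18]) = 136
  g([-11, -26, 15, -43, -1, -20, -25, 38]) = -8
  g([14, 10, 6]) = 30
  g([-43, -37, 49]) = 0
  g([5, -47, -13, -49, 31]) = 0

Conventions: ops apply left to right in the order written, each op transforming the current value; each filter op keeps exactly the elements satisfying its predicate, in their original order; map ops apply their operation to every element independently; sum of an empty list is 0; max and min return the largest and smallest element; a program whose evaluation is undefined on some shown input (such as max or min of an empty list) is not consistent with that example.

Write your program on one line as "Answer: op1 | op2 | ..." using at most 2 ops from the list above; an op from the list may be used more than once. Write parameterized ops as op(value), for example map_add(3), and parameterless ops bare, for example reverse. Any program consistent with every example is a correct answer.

filter_even | sum

Check, running the answer program on each example:
  [-39, -40, -22, 2, -12, -21, -4] -> [-40, -22, 2, -12, -4] -> -76
  [7, 50, -28, -47, 49, 35, -23, 46, 50, 18] -> [50, -28, 46, 50, 18] -> 136
  [-11, -26, 15, -43, -1, -20, -25, 38] -> [-26, -20, 38] -> -8
  [14, 10, 6] -> [14, 10, 6] -> 30
  [-43, -37, 49] -> [] -> 0
  [5, -47, -13, -49, 31] -> [] -> 0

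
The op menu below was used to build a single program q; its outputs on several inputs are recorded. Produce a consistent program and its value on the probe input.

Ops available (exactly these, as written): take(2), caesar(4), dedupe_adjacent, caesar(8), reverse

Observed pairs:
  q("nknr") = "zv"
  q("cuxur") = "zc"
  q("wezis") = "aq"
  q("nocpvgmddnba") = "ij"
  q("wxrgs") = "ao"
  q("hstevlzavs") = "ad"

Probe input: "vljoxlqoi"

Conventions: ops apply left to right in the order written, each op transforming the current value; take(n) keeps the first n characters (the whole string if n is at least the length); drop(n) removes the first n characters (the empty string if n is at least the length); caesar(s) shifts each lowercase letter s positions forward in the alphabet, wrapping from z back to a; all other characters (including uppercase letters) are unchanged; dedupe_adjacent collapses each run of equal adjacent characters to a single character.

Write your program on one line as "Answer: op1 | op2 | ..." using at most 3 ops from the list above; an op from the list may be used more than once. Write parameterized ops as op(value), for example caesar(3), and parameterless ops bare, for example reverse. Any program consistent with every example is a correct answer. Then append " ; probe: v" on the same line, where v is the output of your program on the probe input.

reverse | caesar(8) | take(2) ; probe: "qw"

Check, running the answer program on each example:
  "nknr" -> "rnkn" -> "zvsv" -> "zv"
  "cuxur" -> "ruxuc" -> "zcfck" -> "zc"
  "wezis" -> "sizew" -> "aqhme" -> "aq"
  "nocpvgmddnba" -> "abnddmgvpcon" -> "ijvlluodxkwv" -> "ij"
  "wxrgs" -> "sgrxw" -> "aozfe" -> "ao"
  "hstevlzavs" -> "svazlvetsh" -> "adihtdmbap" -> "ad"
  probe: "vljoxlqoi" -> "ioqlxojlv" -> "qwytfwrtd" -> "qw"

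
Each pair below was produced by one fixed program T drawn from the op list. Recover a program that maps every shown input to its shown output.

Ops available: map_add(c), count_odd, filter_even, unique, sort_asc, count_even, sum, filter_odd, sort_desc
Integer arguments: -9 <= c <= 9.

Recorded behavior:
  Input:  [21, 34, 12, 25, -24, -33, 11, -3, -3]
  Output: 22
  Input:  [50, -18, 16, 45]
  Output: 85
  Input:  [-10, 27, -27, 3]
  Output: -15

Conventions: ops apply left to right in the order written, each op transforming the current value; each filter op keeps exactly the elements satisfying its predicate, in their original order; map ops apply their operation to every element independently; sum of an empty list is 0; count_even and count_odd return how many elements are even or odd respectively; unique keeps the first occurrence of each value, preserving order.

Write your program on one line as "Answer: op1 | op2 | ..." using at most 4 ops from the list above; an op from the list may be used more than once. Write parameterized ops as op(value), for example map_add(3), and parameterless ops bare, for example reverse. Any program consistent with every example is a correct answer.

map_add(-2) | sort_asc | sum

Check, running the answer program on each example:
  [21, 34, 12, 25, -24, -33, 11, -3, -3] -> [19, 32, 10, 23, -26, -35, 9, -5, -5] -> [-35, -26, -5, -5, 9, 10, 19, 23, 32] -> 22
  [50, -18, 16, 45] -> [48, -20, 14, 43] -> [-20, 14, 43, 48] -> 85
  [-10, 27, -27, 3] -> [-12, 25, -29, 1] -> [-29, -12, 1, 25] -> -15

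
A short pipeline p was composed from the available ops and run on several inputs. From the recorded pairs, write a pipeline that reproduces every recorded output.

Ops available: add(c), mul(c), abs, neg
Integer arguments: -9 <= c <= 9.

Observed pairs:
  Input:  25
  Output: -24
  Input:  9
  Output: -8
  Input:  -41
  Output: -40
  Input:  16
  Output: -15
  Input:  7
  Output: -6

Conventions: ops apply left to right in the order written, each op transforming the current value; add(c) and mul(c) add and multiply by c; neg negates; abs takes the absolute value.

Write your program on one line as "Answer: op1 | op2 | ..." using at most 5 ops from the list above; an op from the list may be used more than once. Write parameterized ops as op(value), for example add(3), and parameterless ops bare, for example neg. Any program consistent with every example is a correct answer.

abs | add(-7) | neg | add(-6)

Check, running the answer program on each example:
  25 -> 25 -> 18 -> -18 -> -24
  9 -> 9 -> 2 -> -2 -> -8
  -41 -> 41 -> 34 -> -34 -> -40
  16 -> 16 -> 9 -> -9 -> -15
  7 -> 7 -> 0 -> 0 -> -6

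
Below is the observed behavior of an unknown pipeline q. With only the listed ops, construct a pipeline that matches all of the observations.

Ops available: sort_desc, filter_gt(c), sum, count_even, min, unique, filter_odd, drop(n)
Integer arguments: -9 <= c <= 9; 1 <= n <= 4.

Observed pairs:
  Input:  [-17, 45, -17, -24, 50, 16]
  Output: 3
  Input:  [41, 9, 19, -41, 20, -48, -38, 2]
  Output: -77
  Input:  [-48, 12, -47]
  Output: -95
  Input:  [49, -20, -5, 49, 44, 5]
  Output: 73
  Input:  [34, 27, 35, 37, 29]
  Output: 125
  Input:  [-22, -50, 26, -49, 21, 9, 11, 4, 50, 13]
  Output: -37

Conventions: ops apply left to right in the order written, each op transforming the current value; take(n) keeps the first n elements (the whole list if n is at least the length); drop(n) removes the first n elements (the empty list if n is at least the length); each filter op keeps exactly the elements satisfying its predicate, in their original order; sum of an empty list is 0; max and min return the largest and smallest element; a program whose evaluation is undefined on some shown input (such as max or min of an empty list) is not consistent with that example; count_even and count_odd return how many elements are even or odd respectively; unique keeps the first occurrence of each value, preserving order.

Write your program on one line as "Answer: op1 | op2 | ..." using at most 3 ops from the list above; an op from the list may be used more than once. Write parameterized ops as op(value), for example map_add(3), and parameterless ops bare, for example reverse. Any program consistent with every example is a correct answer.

sort_desc | drop(1) | sum

Check, running the answer program on each example:
  [-17, 45, -17, -24, 50, 16] -> [50, 45, 16, -17, -17, -24] -> [45, 16, -17, -17, -24] -> 3
  [41, 9, 19, -41, 20, -48, -38, 2] -> [41, 20, 19, 9, 2, -38, -41, -48] -> [20, 19, 9, 2, -38, -41, -48] -> -77
  [-48, 12, -47] -> [12, -47, -48] -> [-47, -48] -> -95
  [49, -20, -5, 49, 44, 5] -> [49, 49, 44, 5, -5, -20] -> [49, 44, 5, -5, -20] -> 73
  [34, 27, 35, 37, 29] -> [37, 35, 34, 29, 27] -> [35, 34, 29, 27] -> 125
  [-22, -50, 26, -49, 21, 9, 11, 4, 50, 13] -> [50, 26, 21, 13, 11, 9, 4, -22, -49, -50] -> [26, 21, 13, 11, 9, 4, -22, -49, -50] -> -37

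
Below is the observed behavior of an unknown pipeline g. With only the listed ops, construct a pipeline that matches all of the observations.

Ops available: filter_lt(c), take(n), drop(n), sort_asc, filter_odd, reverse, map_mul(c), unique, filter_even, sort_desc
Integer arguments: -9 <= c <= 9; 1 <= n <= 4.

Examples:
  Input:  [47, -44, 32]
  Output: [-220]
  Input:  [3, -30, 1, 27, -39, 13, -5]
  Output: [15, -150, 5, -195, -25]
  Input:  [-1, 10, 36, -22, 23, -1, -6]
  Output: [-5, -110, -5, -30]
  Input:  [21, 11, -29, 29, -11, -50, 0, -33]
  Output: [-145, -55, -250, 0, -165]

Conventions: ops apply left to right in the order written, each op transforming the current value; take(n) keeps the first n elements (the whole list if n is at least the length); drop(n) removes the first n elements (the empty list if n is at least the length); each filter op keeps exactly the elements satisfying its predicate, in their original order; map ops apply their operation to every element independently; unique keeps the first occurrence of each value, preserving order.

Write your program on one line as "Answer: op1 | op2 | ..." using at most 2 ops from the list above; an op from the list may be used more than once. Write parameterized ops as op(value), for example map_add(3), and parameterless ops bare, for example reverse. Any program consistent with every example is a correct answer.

filter_lt(7) | map_mul(5)

Check, running the answer program on each example:
  [47, -44, 32] -> [-44] -> [-220]
  [3, -30, 1, 27, -39, 13, -5] -> [3, -30, 1, -39, -5] -> [15, -150, 5, -195, -25]
  [-1, 10, 36, -22, 23, -1, -6] -> [-1, -22, -1, -6] -> [-5, -110, -5, -30]
  [21, 11, -29, 29, -11, -50, 0, -33] -> [-29, -11, -50, 0, -33] -> [-145, -55, -250, 0, -165]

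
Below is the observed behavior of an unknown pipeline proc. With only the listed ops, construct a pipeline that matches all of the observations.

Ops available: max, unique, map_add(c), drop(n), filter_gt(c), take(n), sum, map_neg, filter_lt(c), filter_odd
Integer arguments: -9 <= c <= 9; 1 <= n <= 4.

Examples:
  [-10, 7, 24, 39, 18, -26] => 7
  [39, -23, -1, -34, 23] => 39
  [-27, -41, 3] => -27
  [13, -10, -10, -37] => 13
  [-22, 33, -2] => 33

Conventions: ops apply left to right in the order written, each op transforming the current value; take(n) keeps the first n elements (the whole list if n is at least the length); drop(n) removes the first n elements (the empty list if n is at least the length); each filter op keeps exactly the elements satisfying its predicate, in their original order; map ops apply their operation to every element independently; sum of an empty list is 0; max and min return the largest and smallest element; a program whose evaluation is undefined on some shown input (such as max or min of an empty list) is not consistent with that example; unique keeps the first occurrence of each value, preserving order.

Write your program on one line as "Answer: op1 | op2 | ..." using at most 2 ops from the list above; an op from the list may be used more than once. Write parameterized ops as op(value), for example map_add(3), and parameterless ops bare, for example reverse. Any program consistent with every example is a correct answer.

take(2) | max

Check, running the answer program on each example:
  [-10, 7, 24, 39, 18, -26] -> [-10, 7] -> 7
  [39, -23, -1, -34, 23] -> [39, -23] -> 39
  [-27, -41, 3] -> [-27, -41] -> -27
  [13, -10, -10, -37] -> [13, -10] -> 13
  [-22, 33, -2] -> [-22, 33] -> 33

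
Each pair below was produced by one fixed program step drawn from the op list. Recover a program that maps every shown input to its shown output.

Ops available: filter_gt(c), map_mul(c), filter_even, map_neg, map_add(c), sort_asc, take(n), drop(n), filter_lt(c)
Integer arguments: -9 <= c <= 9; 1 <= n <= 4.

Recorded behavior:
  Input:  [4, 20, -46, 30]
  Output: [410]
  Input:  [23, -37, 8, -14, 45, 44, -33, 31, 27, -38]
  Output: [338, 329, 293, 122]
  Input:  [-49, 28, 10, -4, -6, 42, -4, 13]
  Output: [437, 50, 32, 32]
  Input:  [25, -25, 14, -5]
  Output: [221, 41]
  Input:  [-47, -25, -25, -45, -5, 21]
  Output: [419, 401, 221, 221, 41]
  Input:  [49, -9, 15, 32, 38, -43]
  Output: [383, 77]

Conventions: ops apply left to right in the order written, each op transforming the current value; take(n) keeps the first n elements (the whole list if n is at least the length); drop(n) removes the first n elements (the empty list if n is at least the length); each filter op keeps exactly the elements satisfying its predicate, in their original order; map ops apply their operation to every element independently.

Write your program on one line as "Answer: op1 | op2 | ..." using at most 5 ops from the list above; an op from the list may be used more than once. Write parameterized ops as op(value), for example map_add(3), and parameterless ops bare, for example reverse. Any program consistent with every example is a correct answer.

filter_lt(2) | map_mul(9) | sort_asc | map_add(4) | map_neg

Check, running the answer program on each example:
  [4, 20, -46, 30] -> [-46] -> [-414] -> [-414] -> [-410] -> [410]
  [23, -37, 8, -14, 45, 44, -33, 31, 27, -38] -> [-37, -14, -33, -38] -> [-333, -126, -297, -342] -> [-342, -333, -297, -126] -> [-338, -329, -293, -122] -> [338, 329, 293, 122]
  [-49, 28, 10, -4, -6, 42, -4, 13] -> [-49, -4, -6, -4] -> [-441, -36, -54, -36] -> [-441, -54, -36, -36] -> [-437, -50, -32, -32] -> [437, 50, 32, 32]
  [25, -25, 14, -5] -> [-25, -5] -> [-225, -45] -> [-225, -45] -> [-221, -41] -> [221, 41]
  [-47, -25, -25, -45, -5, 21] -> [-47, -25, -25, -45, -5] -> [-423, -225, -225, -405, -45] -> [-423, -405, -225, -225, -45] -> [-419, -401, -221, -221, -41] -> [419, 401, 221, 221, 41]
  [49, -9, 15, 32, 38, -43] -> [-9, -43] -> [-81, -387] -> [-387, -81] -> [-383, -77] -> [383, 77]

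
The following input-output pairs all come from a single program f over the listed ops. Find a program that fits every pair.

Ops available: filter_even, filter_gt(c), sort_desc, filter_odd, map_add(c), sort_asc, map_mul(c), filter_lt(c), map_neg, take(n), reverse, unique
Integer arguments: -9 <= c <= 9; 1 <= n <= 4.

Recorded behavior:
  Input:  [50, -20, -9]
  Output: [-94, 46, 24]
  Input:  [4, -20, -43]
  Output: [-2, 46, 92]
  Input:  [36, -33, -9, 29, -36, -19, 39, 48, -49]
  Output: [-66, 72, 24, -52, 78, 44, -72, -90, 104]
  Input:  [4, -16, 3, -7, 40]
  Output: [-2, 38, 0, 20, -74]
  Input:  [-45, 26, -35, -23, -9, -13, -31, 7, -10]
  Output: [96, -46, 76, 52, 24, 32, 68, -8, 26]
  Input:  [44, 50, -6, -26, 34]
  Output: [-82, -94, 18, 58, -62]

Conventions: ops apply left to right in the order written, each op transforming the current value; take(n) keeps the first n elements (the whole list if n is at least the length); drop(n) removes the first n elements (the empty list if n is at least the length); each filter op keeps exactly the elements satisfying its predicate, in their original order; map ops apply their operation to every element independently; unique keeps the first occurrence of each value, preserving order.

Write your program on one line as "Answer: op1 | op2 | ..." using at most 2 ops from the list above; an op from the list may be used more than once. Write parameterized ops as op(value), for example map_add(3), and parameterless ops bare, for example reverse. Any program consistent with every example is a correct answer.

map_mul(-2) | map_add(6)

Check, running the answer program on each example:
  [50, -20, -9] -> [-100, 40, 18] -> [-94, 46, 24]
  [4, -20, -43] -> [-8, 40, 86] -> [-2, 46, 92]
  [36, -33, -9, 29, -36, -19, 39, 48, -49] -> [-72, 66, 18, -58, 72, 38, -78, -96, 98] -> [-66, 72, 24, -52, 78, 44, -72, -90, 104]
  [4, -16, 3, -7, 40] -> [-8, 32, -6, 14, -80] -> [-2, 38, 0, 20, -74]
  [-45, 26, -35, -23, -9, -13, -31, 7, -10] -> [90, -52, 70, 46, 18, 26, 62, -14, 20] -> [96, -46, 76, 52, 24, 32, 68, -8, 26]
  [44, 50, -6, -26, 34] -> [-88, -100, 12, 52, -68] -> [-82, -94, 18, 58, -62]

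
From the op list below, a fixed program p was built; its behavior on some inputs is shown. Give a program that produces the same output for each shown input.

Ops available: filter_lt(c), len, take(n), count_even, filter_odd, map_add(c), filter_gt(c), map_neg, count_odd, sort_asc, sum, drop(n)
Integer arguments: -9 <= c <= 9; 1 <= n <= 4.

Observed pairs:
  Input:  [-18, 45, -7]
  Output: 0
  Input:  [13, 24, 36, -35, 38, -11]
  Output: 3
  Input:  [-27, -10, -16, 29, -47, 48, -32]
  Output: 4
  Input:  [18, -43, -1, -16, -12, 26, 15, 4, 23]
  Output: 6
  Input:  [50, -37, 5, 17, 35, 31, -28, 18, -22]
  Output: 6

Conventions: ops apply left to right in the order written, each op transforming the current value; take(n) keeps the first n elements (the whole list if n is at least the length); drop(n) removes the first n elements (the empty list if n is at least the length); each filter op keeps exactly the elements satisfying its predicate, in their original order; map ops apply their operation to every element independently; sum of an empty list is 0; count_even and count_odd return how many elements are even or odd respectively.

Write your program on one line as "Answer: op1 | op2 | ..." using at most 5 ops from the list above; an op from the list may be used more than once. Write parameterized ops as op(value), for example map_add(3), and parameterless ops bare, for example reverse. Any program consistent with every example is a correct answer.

map_add(6) | drop(3) | map_neg | len

Check, running the answer program on each example:
  [-18, 45, -7] -> [-12, 51, -1] -> [] -> [] -> 0
  [13, 24, 36, -35, 38, -11] -> [19, 30, 42, -29, 44, -5] -> [-29, 44, -5] -> [29, -44, 5] -> 3
  [-27, -10, -16, 29, -47, 48, -32] -> [-21, -4, -10, 35, -41, 54, -26] -> [35, -41, 54, -26] -> [-35, 41, -54, 26] -> 4
  [18, -43, -1, -16, -12, 26, 15, 4, 23] -> [24, -37, 5, -10, -6, 32, 21, 10, 29] -> [-10, -6, 32, 21, 10, 29] -> [10, 6, -32, -21, -10, -29] -> 6
  [50, -37, 5, 17, 35, 31, -28, 18, -22] -> [56, -31, 11, 23, 41, 37, -22, 24, -16] -> [23, 41, 37, -22, 24, -16] -> [-23, -41, -37, 22, -24, 16] -> 6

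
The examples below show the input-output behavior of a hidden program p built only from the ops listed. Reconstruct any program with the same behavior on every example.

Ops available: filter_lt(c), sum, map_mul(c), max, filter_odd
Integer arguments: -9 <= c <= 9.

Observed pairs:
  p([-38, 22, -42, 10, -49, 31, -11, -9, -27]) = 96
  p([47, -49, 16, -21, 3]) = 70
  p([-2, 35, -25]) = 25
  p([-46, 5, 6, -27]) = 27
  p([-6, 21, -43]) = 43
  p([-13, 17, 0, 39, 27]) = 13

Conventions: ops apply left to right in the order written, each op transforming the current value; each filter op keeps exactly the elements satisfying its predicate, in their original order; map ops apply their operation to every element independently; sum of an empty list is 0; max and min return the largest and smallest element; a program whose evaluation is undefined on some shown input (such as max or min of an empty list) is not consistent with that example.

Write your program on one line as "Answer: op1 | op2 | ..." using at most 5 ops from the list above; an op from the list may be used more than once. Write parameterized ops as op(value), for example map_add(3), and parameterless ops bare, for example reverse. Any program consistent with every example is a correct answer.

filter_lt(0) | filter_odd | map_mul(-1) | sum

Check, running the answer program on each example:
  [-38, 22, -42, 10, -49, 31, -11, -9, -27] -> [-38, -42, -49, -11, -9, -27] -> [-49, -11, -9, -27] -> [49, 11, 9, 27] -> 96
  [47, -49, 16, -21, 3] -> [-49, -21] -> [-49, -21] -> [49, 21] -> 70
  [-2, 35, -25] -> [-2, -25] -> [-25] -> [25] -> 25
  [-46, 5, 6, -27] -> [-46, -27] -> [-27] -> [27] -> 27
  [-6, 21, -43] -> [-6, -43] -> [-43] -> [43] -> 43
  [-13, 17, 0, 39, 27] -> [-13] -> [-13] -> [13] -> 13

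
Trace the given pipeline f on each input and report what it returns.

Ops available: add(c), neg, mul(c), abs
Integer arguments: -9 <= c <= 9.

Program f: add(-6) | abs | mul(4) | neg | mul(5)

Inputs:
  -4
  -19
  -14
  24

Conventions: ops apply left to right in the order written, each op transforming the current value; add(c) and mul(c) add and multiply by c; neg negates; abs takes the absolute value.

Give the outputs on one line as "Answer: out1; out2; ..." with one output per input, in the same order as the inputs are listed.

Execution, op by op:
  -4 -> -10 -> 10 -> 40 -> -40 -> -200
  -19 -> -25 -> 25 -> 100 -> -100 -> -500
  -14 -> -20 -> 20 -> 80 -> -80 -> -400
  24 -> 18 -> 18 -> 72 -> -72 -> -360

-200; -500; -400; -360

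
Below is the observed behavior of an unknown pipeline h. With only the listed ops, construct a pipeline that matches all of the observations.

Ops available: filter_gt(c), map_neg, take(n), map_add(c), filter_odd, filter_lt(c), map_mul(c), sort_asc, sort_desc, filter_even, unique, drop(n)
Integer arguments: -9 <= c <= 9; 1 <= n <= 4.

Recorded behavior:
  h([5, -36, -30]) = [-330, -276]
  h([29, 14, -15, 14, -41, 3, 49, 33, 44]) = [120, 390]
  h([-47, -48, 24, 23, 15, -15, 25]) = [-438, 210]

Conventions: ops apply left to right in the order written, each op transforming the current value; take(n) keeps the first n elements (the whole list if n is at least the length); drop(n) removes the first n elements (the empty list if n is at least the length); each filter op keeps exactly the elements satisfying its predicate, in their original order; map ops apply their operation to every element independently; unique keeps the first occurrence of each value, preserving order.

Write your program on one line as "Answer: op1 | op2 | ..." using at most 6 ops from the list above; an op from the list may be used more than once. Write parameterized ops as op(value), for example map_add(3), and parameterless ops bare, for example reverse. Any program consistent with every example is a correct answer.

map_neg | map_mul(-9) | map_add(-6) | filter_even | unique

Check, running the answer program on each example:
  [5, -36, -30] -> [-5, 36, 30] -> [45, -324, -270] -> [39, -330, -276] -> [-330, -276] -> [-330, -276]
  [29, 14, -15, 14, -41, 3, 49, 33, 44] -> [-29, -14, 15, -14, 41, -3, -49, -33, -44] -> [261, 126, -135, 126, -369, 27, 441, 297, 396] -> [255, 120, -141, 120, -375, 21, 435, 291, 390] -> [120, 120, 390] -> [120, 390]
  [-47, -48, 24, 23, 15, -15, 25] -> [47, 48, -24, -23, -15, 15, -25] -> [-423, -432, 216, 207, 135, -135, 225] -> [-429, -438, 210, 201, 129, -141, 219] -> [-438, 210] -> [-438, 210]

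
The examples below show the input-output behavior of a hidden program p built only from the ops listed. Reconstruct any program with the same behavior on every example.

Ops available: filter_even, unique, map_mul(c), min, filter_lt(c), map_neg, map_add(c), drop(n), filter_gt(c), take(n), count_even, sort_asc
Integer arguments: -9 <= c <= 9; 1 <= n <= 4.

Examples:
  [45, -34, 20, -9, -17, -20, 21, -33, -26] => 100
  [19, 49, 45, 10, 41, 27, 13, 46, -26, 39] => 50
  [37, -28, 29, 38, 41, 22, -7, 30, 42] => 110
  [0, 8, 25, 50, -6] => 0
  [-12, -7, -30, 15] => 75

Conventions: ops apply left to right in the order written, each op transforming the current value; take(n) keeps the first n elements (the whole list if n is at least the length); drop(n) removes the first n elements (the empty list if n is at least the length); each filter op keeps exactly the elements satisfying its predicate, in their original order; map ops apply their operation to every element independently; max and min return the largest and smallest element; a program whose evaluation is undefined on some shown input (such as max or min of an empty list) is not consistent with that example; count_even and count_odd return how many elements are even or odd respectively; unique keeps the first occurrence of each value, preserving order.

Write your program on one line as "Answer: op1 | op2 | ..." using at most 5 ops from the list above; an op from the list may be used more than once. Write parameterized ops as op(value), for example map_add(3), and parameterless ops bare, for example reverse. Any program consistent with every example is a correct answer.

filter_gt(-4) | map_neg | map_mul(-5) | min

Check, running the answer program on each example:
  [45, -34, 20, -9, -17, -20, 21, -33, -26] -> [45, 20, 21] -> [-45, -20, -21] -> [225, 100, 105] -> 100
  [19, 49, 45, 10, 41, 27, 13, 46, -26, 39] -> [19, 49, 45, 10, 41, 27, 13, 46, 39] -> [-19, -49, -45, -10, -41, -27, -13, -46, -39] -> [95, 245, 225, 50, 205, 135, 65, 230, 195] -> 50
  [37, -28, 29, 38, 41, 22, -7, 30, 42] -> [37, 29, 38, 41, 22, 30, 42] -> [-37, -29, -38, -41, -22, -30, -42] -> [185, 145, 190, 205, 110, 150, 210] -> 110
  [0, 8, 25, 50, -6] -> [0, 8, 25, 50] -> [0, -8, -25, -50] -> [0, 40, 125, 250] -> 0
  [-12, -7, -30, 15] -> [15] -> [-15] -> [75] -> 75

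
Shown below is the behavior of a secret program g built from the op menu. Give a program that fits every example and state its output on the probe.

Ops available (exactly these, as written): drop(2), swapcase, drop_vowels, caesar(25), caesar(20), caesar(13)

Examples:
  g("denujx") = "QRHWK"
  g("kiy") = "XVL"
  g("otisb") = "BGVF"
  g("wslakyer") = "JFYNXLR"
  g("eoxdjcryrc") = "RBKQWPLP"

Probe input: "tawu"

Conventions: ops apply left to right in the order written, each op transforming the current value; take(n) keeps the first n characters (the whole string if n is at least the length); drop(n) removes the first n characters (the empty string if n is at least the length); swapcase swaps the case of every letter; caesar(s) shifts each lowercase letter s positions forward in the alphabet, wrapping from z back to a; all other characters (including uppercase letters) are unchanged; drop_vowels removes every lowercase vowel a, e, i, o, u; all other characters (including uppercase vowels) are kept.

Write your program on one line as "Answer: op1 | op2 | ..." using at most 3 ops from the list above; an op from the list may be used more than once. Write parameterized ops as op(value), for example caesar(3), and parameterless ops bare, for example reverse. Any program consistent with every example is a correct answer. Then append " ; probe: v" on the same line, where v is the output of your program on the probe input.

caesar(13) | drop_vowels | swapcase ; probe: "GNJH"

Check, running the answer program on each example:
  "denujx" -> "qrahwk" -> "qrhwk" -> "QRHWK"
  "kiy" -> "xvl" -> "xvl" -> "XVL"
  "otisb" -> "bgvfo" -> "bgvf" -> "BGVF"
  "wslakyer" -> "jfynxlre" -> "jfynxlr" -> "JFYNXLR"
  "eoxdjcryrc" -> "rbkqwpelep" -> "rbkqwplp" -> "RBKQWPLP"
  probe: "tawu" -> "gnjh" -> "gnjh" -> "GNJH"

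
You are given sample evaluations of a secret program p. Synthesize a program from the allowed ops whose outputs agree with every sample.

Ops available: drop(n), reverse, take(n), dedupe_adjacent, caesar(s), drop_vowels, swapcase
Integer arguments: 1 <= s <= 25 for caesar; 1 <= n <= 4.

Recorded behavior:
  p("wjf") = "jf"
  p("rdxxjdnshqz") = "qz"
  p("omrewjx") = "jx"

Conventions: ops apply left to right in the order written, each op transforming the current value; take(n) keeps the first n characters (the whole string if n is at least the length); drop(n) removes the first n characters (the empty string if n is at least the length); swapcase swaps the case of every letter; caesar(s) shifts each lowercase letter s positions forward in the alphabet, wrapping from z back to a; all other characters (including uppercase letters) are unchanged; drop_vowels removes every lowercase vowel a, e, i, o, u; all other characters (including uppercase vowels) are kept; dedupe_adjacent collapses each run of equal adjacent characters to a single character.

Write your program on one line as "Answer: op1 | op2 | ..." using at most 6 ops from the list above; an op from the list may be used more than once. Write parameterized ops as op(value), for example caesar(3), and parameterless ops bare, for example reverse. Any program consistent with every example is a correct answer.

drop_vowels | dedupe_adjacent | reverse | take(2) | reverse

Check, running the answer program on each example:
  "wjf" -> "wjf" -> "wjf" -> "fjw" -> "fj" -> "jf"
  "rdxxjdnshqz" -> "rdxxjdnshqz" -> "rdxjdnshqz" -> "zqhsndjxdr" -> "zq" -> "qz"
  "omrewjx" -> "mrwjx" -> "mrwjx" -> "xjwrm" -> "xj" -> "jx"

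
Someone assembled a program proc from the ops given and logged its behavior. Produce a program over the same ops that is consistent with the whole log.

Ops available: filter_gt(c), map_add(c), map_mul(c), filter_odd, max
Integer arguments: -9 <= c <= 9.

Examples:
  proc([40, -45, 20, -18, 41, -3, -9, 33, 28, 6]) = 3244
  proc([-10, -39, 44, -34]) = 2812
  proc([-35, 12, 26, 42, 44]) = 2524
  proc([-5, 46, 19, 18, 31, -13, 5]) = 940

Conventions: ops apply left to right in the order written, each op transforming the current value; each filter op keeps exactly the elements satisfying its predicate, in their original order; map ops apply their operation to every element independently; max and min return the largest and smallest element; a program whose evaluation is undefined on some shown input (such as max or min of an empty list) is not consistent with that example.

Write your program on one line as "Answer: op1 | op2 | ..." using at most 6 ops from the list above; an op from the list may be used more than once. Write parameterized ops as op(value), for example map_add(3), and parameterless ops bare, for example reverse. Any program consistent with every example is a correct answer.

map_mul(-6) | map_mul(-3) | map_mul(-4) | filter_gt(8) | map_add(4) | max

Check, running the answer program on each example:
  [40, -45, 20, -18, 41, -3, -9, 33, 28, 6] -> [-240, 270, -120, 108, -246, 18, 54, -198, -168, -36] -> [720, -810, 360, -324, 738, -54, -162, 594, 504, 108] -> [-2880, 3240, -1440, 1296, -2952, 216, 648, -2376, -2016, -432] -> [3240, 1296, 216, 648] -> [3244, 1300, 220, 652] -> 3244
  [-10, -39, 44, -34] -> [60, 234, -264, 204] -> [-180, -702, 792, -612] -> [720, 2808, -3168, 2448] -> [720, 2808, 2448] -> [724, 2812, 2452] -> 2812
  [-35, 12, 26, 42, 44] -> [210, -72, -156, -252, -264] -> [-630, 216, 468, 756, 792] -> [2520, -864, -1872, -3024, -3168] -> [2520] -> [2524] -> 2524
  [-5, 46, 19, 18, 31, -13, 5] -> [30, -276, -114, -108, -186, 78, -30] -> [-90, 828, 342, 324, 558, -234, 90] -> [360, -3312, -1368, -1296, -2232, 936, -360] -> [360, 936] -> [364, 940] -> 940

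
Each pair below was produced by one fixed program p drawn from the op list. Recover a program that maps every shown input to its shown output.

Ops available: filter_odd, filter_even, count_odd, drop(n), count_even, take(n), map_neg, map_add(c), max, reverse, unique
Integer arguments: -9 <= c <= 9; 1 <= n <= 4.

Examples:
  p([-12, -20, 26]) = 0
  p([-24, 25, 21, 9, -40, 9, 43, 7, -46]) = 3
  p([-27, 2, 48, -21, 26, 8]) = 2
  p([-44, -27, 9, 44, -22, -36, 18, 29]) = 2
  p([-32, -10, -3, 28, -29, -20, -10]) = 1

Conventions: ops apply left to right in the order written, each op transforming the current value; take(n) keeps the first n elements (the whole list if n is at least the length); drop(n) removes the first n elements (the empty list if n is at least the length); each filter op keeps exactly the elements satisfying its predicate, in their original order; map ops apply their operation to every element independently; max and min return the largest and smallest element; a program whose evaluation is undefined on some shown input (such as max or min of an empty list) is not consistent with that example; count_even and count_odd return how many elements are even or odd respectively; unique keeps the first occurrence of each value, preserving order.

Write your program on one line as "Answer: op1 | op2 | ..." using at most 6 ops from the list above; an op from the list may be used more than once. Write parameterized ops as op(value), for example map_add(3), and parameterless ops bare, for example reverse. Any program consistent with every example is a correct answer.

take(4) | map_add(-4) | reverse | filter_odd | count_odd

Check, running the answer program on each example:
  [-12, -20, 26] -> [-12, -20, 26] -> [-16, -24, 22] -> [22, -24, -16] -> [] -> 0
  [-24, 25, 21, 9, -40, 9, 43, 7, -46] -> [-24, 25, 21, 9] -> [-28, 21, 17, 5] -> [5, 17, 21, -28] -> [5, 17, 21] -> 3
  [-27, 2, 48, -21, 26, 8] -> [-27, 2, 48, -21] -> [-31, -2, 44, -25] -> [-25, 44, -2, -31] -> [-25, -31] -> 2
  [-44, -27, 9, 44, -22, -36, 18, 29] -> [-44, -27, 9, 44] -> [-48, -31, 5, 40] -> [40, 5, -31, -48] -> [5, -31] -> 2
  [-32, -10, -3, 28, -29, -20, -10] -> [-32, -10, -3, 28] -> [-36, -14, -7, 24] -> [24, -7, -14, -36] -> [-7] -> 1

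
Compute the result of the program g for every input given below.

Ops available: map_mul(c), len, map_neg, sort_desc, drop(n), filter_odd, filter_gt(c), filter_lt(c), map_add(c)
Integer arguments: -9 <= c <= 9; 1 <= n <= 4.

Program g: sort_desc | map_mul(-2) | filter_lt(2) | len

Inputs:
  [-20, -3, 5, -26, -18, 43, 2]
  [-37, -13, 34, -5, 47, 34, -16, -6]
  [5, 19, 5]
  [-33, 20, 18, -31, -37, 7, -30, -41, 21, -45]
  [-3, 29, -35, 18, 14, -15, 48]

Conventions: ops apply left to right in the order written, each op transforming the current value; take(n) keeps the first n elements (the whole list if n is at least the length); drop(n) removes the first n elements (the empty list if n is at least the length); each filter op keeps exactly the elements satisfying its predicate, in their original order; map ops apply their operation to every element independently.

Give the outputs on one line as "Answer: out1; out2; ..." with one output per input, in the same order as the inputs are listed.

Execution, op by op:
  [-20, -3, 5, -26, -18, 43, 2] -> [43, 5, 2, -3, -18, -20, -26] -> [-86, -10, -4, 6, 36, 40, 52] -> [-86, -10, -4] -> 3
  [-37, -13, 34, -5, 47, 34, -16, -6] -> [47, 34, 34, -5, -6, -13, -16, -37] -> [-94, -68, -68, 10, 12, 26, 32, 74] -> [-94, -68, -68] -> 3
  [5, 19, 5] -> [19, 5, 5] -> [-38, -10, -10] -> [-38, -10, -10] -> 3
  [-33, 20, 18, -31, -37, 7, -30, -41, 21, -45] -> [21, 20, 18, 7, -30, -31, -33, -37, -41, -45] -> [-42, -40, -36, -14, 60, 62, 66, 74, 82, 90] -> [-42, -40, -36, -14] -> 4
  [-3, 29, -35, 18, 14, -15, 48] -> [48, 29, 18, 14, -3, -15, -35] -> [-96, -58, -36, -28, 6, 30, 70] -> [-96, -58, -36, -28] -> 4

3; 3; 3; 4; 4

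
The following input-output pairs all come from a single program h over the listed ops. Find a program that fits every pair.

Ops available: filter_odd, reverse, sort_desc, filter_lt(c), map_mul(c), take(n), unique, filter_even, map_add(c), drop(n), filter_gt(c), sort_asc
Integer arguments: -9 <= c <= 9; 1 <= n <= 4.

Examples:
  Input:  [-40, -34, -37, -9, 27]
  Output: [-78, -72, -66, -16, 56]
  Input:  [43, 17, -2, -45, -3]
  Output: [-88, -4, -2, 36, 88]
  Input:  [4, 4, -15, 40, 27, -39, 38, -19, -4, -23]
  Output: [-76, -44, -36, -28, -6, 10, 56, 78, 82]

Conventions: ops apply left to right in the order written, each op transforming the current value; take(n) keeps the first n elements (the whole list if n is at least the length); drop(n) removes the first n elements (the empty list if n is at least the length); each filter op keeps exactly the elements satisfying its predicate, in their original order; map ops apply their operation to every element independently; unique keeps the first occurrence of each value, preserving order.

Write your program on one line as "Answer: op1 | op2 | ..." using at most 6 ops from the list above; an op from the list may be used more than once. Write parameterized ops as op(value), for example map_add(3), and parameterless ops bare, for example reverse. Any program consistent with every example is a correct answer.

sort_desc | unique | map_mul(2) | reverse | map_add(2)

Check, running the answer program on each example:
  [-40, -34, -37, -9, 27] -> [27, -9, -34, -37, -40] -> [27, -9, -34, -37, -40] -> [54, -18, -68, -74, -80] -> [-80, -74, -68, -18, 54] -> [-78, -72, -66, -16, 56]
  [43, 17, -2, -45, -3] -> [43, 17, -2, -3, -45] -> [43, 17, -2, -3, -45] -> [86, 34, -4, -6, -90] -> [-90, -6, -4, 34, 86] -> [-88, -4, -2, 36, 88]
  [4, 4, -15, 40, 27, -39, 38, -19, -4, -23] -> [40, 38, 27, 4, 4, -4, -15, -19, -23, -39] -> [40, 38, 27, 4, -4, -15, -19, -23, -39] -> [80, 76, 54, 8, -8, -30, -38, -46, -78] -> [-78, -46, -38, -30, -8, 8, 54, 76, 80] -> [-76, -44, -36, -28, -6, 10, 56, 78, 82]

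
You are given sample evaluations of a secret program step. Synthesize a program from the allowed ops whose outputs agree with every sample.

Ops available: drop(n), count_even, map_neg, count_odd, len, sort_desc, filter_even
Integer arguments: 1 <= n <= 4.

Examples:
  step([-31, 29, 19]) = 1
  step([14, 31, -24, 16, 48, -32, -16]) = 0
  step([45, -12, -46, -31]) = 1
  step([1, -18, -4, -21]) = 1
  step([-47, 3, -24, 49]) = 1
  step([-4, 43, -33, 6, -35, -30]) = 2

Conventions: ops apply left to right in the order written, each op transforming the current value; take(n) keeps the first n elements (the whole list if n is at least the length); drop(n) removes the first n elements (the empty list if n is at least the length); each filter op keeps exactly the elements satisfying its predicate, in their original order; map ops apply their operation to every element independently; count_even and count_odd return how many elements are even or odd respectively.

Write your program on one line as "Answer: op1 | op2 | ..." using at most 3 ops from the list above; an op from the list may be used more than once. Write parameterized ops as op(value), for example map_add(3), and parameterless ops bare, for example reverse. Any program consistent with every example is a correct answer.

drop(2) | count_odd

Check, running the answer program on each example:
  [-31, 29, 19] -> [19] -> 1
  [14, 31, -24, 16, 48, -32, -16] -> [-24, 16, 48, -32, -16] -> 0
  [45, -12, -46, -31] -> [-46, -31] -> 1
  [1, -18, -4, -21] -> [-4, -21] -> 1
  [-47, 3, -24, 49] -> [-24, 49] -> 1
  [-4, 43, -33, 6, -35, -30] -> [-33, 6, -35, -30] -> 2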